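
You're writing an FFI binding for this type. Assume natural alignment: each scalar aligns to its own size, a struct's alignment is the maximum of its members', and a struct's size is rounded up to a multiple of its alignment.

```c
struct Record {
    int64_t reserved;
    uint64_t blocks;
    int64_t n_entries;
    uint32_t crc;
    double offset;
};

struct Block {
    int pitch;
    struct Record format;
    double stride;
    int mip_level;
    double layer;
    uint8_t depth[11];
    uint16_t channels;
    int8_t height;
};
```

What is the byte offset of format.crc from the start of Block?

Record: @0: reserved [8B, align 8] → 8; @8: blocks [8B, align 8] → 16; @16: n_entries [8B, align 8] → 24; @24: crc [4B, align 4] → 28; +4 pad (align 8); @32: offset [8B, align 8] → 40; size 40, align 8
@0: pitch [4B, align 4] → 4
+4 pad (align 8)
@8: format [40B, align 8] → 48
within Record: crc at 24
8 + 24 = 32

32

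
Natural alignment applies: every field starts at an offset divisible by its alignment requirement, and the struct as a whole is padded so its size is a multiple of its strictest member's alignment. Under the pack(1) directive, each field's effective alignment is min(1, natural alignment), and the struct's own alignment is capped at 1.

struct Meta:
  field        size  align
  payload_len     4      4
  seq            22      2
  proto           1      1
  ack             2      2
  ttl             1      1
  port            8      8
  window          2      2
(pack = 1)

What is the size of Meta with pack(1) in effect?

0..4  payload_len  (4B, 1-aligned)
4..26  seq  (22B, 1-aligned)
26..27  proto  (1B, 1-aligned)
27..29  ack  (2B, 1-aligned)
29..30  ttl  (1B, 1-aligned)
30..38  port  (8B, 1-aligned)
38..40  window  (2B, 1-aligned)
sizeof = 40, alignof = 1

40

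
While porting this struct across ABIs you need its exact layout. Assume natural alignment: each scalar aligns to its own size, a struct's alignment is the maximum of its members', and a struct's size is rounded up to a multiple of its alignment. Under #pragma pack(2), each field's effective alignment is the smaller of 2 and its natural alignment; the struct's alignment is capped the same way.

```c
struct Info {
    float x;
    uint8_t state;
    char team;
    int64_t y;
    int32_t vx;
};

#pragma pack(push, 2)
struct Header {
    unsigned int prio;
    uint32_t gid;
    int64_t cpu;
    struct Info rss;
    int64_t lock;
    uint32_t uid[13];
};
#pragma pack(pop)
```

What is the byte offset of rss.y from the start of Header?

24

Info: @0: x [4B, align 4] → 4; @4: state [1B, align 1] → 5; @5: team [1B, align 1] → 6; +2 pad (align 8); @8: y [8B, align 8] → 16; @16: vx [4B, align 4] → 20; +4 tail pad (align 8); size 24, align 8
@0: prio [4B, align 2] → 4
@4: gid [4B, align 2] → 8
@8: cpu [8B, align 2] → 16
@16: rss [24B, align 2] → 40
within Info: y at 8
16 + 8 = 24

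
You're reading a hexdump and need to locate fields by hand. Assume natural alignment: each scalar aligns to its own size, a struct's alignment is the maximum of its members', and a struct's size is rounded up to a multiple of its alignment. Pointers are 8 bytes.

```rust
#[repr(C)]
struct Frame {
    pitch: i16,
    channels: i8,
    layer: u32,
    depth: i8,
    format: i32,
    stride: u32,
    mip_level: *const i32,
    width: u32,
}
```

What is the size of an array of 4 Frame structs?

160

0..2  pitch  (2B, 2-aligned)
2..3  channels  (1B, 1-aligned)
3..4  -- padding (1B)
4..8  layer  (4B, 4-aligned)
8..9  depth  (1B, 1-aligned)
9..12  -- padding (3B)
12..16  format  (4B, 4-aligned)
16..20  stride  (4B, 4-aligned)
20..24  -- padding (4B)
24..32  mip_level  (8B, 8-aligned)
32..36  width  (4B, 4-aligned)
36..40  -- tail padding (4B)
sizeof = 40, alignof = 8
array of 4: 4 × 40 = 160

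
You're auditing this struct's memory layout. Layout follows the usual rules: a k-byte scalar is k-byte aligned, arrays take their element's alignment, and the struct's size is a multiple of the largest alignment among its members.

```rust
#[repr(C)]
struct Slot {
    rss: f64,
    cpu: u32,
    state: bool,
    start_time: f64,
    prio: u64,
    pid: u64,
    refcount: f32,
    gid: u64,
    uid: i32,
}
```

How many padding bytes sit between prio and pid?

0

0..8  rss  (8B, 8-aligned)
8..12  cpu  (4B, 4-aligned)
12..13  state  (1B, 1-aligned)
13..16  -- padding (3B)
16..24  start_time  (8B, 8-aligned)
24..32  prio  (8B, 8-aligned)
32..40  pid  (8B, 8-aligned)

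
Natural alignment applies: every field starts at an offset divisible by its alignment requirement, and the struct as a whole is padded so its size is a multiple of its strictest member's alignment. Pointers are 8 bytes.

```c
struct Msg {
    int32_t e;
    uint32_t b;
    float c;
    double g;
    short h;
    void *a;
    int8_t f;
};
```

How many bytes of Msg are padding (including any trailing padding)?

e at 0 (size 4, align 4) → ends 4
b at 4 (size 4, align 4) → ends 8
c at 8 (size 4, align 4) → ends 12
pad 4 to align 8 for g
g at 16 (size 8, align 8) → ends 24
h at 24 (size 2, align 2) → ends 26
pad 6 to align 8 for a
a at 32 (size 8, align 8) → ends 40
f at 40 (size 1, align 1) → ends 41
tail pad 7 to reach multiple of 8
total 48 bytes, alignment 8
data bytes 31, size 48 → padding 17

17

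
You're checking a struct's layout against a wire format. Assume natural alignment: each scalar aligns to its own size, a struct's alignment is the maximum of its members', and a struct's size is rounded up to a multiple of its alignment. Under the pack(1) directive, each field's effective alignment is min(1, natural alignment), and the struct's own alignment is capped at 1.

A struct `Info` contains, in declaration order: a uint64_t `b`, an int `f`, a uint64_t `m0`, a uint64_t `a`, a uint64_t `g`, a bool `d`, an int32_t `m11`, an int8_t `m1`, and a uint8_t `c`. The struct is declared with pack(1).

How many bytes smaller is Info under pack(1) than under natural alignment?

13

natural layout:
  b at 0 (size 8, align 8) → ends 8
  f at 8 (size 4, align 4) → ends 12
  pad 4 to align 8 for m0
  m0 at 16 (size 8, align 8) → ends 24
  a at 24 (size 8, align 8) → ends 32
  g at 32 (size 8, align 8) → ends 40
  d at 40 (size 1, align 1) → ends 41
  pad 3 to align 4 for m11
  m11 at 44 (size 4, align 4) → ends 48
  m1 at 48 (size 1, align 1) → ends 49
  c at 49 (size 1, align 1) → ends 50
  tail pad 6 to reach multiple of 8
  total 56 bytes, alignment 8
packed(1) layout:
  b at 0 (size 8, align 1) → ends 8
  f at 8 (size 4, align 1) → ends 12
  m0 at 12 (size 8, align 1) → ends 20
  a at 20 (size 8, align 1) → ends 28
  g at 28 (size 8, align 1) → ends 36
  d at 36 (size 1, align 1) → ends 37
  m11 at 37 (size 4, align 1) → ends 41
  m1 at 41 (size 1, align 1) → ends 42
  c at 42 (size 1, align 1) → ends 43
  total 43 bytes, alignment 1
56 − 43 = 13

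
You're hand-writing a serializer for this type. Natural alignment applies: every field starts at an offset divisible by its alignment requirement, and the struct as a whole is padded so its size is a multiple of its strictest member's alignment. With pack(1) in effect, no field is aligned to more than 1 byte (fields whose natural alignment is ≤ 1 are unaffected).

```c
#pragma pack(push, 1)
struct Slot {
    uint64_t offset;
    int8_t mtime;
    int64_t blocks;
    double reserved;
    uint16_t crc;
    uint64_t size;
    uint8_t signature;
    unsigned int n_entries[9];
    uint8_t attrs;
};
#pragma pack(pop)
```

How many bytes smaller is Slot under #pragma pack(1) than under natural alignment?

23

natural layout:
  0..8  offset  (8B, 8-aligned)
  8..9  mtime  (1B, 1-aligned)
  9..16  -- padding (7B)
  16..24  blocks  (8B, 8-aligned)
  24..32  reserved  (8B, 8-aligned)
  32..34  crc  (2B, 2-aligned)
  34..40  -- padding (6B)
  40..48  size  (8B, 8-aligned)
  48..49  signature  (1B, 1-aligned)
  49..52  -- padding (3B)
  52..88  n_entries  (36B, 4-aligned)
  88..89  attrs  (1B, 1-aligned)
  89..96  -- tail padding (7B)
  sizeof = 96, alignof = 8
packed(1) layout:
  0..8  offset  (8B, 1-aligned)
  8..9  mtime  (1B, 1-aligned)
  9..17  blocks  (8B, 1-aligned)
  17..25  reserved  (8B, 1-aligned)
  25..27  crc  (2B, 1-aligned)
  27..35  size  (8B, 1-aligned)
  35..36  signature  (1B, 1-aligned)
  36..72  n_entries  (36B, 1-aligned)
  72..73  attrs  (1B, 1-aligned)
  sizeof = 73, alignof = 1
96 − 73 = 23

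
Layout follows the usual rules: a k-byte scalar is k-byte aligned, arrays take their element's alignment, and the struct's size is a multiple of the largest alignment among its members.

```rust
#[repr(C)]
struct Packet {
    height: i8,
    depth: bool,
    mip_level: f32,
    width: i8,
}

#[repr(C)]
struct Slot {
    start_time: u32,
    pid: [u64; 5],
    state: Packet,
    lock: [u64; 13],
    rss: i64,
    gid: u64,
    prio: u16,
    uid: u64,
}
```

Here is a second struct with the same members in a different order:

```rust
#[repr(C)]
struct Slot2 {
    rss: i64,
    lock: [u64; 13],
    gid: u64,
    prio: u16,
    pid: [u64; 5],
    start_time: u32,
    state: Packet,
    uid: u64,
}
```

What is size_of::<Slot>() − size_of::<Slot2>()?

8

Packet: @0: height [1B, align 1] → 1; @1: depth [1B, align 1] → 2; +2 pad (align 4); @4: mip_level [4B, align 4] → 8; @8: width [1B, align 1] → 9; +3 tail pad (align 4); size 12, align 4
@0: start_time [4B, align 4] → 4
+4 pad (align 8)
@8: pid [40B, align 8] → 48
@48: state [12B, align 4] → 60
+4 pad (align 8)
@64: lock [104B, align 8] → 168
@168: rss [8B, align 8] → 176
@176: gid [8B, align 8] → 184
@184: prio [2B, align 2] → 186
+6 pad (align 8)
@192: uid [8B, align 8] → 200
size 200, align 8
— Slot2 —
@0: rss [8B, align 8] → 8
@8: lock [104B, align 8] → 112
@112: gid [8B, align 8] → 120
@120: prio [2B, align 2] → 122
+6 pad (align 8)
@128: pid [40B, align 8] → 168
@168: start_time [4B, align 4] → 172
@172: state [12B, align 4] → 184
@184: uid [8B, align 8] → 192
size 192, align 8
200 − 192 = 8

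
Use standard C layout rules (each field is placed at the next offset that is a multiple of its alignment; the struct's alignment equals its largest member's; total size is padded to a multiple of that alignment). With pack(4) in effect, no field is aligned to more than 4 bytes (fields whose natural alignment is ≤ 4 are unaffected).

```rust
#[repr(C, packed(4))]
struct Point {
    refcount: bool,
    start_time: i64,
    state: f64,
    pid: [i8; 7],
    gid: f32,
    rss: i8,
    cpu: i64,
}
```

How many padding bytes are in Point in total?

refcount at 0 (size 1, align 1) → ends 1
pad 3 to align 4 for start_time
start_time at 4 (size 8, align 4) → ends 12
state at 12 (size 8, align 4) → ends 20
pid at 20 (size 7, align 1) → ends 27
pad 1 to align 4 for gid
gid at 28 (size 4, align 4) → ends 32
rss at 32 (size 1, align 1) → ends 33
pad 3 to align 4 for cpu
cpu at 36 (size 8, align 4) → ends 44
total 44 bytes, alignment 4
data bytes 37, size 44 → padding 7

7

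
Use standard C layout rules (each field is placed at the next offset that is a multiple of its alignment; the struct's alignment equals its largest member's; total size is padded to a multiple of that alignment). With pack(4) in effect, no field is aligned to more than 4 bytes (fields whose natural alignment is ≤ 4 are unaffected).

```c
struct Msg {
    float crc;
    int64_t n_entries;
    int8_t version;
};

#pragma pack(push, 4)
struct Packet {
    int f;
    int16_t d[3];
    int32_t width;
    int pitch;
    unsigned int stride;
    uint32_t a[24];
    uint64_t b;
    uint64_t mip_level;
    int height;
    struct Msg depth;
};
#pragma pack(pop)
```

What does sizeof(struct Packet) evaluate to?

Msg: 0..4  crc  (4B, 4-aligned); 4..8  -- padding (4B); 8..16  n_entries  (8B, 8-aligned); 16..17  version  (1B, 1-aligned); 17..24  -- tail padding (7B); sizeof = 24, alignof = 8
0..4  f  (4B, 4-aligned)
4..10  d  (6B, 2-aligned)
10..12  -- padding (2B)
12..16  width  (4B, 4-aligned)
16..20  pitch  (4B, 4-aligned)
20..24  stride  (4B, 4-aligned)
24..120  a  (96B, 4-aligned)
120..128  b  (8B, 4-aligned)
128..136  mip_level  (8B, 4-aligned)
136..140  height  (4B, 4-aligned)
140..164  depth  (24B, 4-aligned)
sizeof = 164, alignof = 4

164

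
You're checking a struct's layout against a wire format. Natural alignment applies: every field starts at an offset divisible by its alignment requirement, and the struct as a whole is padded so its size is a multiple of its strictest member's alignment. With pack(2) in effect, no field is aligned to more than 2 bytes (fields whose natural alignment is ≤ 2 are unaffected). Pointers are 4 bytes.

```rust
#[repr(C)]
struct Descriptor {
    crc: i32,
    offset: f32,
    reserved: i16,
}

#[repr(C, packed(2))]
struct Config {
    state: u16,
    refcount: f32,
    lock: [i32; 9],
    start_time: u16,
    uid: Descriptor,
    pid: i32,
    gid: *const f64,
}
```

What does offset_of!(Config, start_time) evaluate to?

Descriptor: crc at 0 (size 4, align 4) → ends 4; offset at 4 (size 4, align 4) → ends 8; reserved at 8 (size 2, align 2) → ends 10; tail pad 2 to reach multiple of 4; total 12 bytes, alignment 4
state at 0 (size 2, align 2) → ends 2
refcount at 2 (size 4, align 2) → ends 6
lock at 6 (size 36, align 2) → ends 42
start_time at 42 (size 2, align 2) → ends 44

42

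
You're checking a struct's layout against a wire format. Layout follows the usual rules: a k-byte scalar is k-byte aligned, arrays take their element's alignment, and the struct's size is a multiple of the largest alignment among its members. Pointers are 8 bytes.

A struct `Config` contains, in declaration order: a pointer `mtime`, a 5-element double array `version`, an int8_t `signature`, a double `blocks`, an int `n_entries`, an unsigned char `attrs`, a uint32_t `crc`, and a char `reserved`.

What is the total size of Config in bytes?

80

mtime at 0 (size 8, align 8) → ends 8
version at 8 (size 40, align 8) → ends 48
signature at 48 (size 1, align 1) → ends 49
pad 7 to align 8 for blocks
blocks at 56 (size 8, align 8) → ends 64
n_entries at 64 (size 4, align 4) → ends 68
attrs at 68 (size 1, align 1) → ends 69
pad 3 to align 4 for crc
crc at 72 (size 4, align 4) → ends 76
reserved at 76 (size 1, align 1) → ends 77
tail pad 3 to reach multiple of 8
total 80 bytes, alignment 8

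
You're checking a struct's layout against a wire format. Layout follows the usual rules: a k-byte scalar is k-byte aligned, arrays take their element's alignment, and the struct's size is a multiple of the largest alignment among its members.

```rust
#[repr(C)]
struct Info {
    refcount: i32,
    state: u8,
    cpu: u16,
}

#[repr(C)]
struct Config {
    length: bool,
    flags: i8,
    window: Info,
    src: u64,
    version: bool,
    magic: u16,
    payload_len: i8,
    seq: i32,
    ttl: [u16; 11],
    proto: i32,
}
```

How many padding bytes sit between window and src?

4

Info: @0: refcount [4B, align 4] → 4; @4: state [1B, align 1] → 5; +1 pad (align 2); @6: cpu [2B, align 2] → 8; size 8, align 4
@0: length [1B, align 1] → 1
@1: flags [1B, align 1] → 2
+2 pad (align 4)
@4: window [8B, align 4] → 12
+4 pad (align 8)
@16: src [8B, align 8] → 24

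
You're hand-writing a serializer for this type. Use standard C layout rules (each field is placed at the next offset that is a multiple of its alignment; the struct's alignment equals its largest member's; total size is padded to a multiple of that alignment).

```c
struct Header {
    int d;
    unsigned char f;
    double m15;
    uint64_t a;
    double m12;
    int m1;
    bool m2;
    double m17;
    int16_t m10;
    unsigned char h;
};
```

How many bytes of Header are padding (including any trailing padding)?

@0: d [4B, align 4] → 4
@4: f [1B, align 1] → 5
+3 pad (align 8)
@8: m15 [8B, align 8] → 16
@16: a [8B, align 8] → 24
@24: m12 [8B, align 8] → 32
@32: m1 [4B, align 4] → 36
@36: m2 [1B, align 1] → 37
+3 pad (align 8)
@40: m17 [8B, align 8] → 48
@48: m10 [2B, align 2] → 50
@50: h [1B, align 1] → 51
+5 tail pad (align 8)
size 56, align 8
data bytes 45, size 56 → padding 11

11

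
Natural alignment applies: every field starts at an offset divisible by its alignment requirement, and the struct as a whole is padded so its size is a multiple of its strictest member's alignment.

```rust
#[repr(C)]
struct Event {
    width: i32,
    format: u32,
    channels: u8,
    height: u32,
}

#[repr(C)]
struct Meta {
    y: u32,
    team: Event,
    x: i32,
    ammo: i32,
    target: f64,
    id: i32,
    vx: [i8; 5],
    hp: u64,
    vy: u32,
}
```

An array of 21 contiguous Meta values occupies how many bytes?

1512

Event: 0..4  width  (4B, 4-aligned); 4..8  format  (4B, 4-aligned); 8..9  channels  (1B, 1-aligned); 9..12  -- padding (3B); 12..16  height  (4B, 4-aligned); sizeof = 16, alignof = 4
0..4  y  (4B, 4-aligned)
4..20  team  (16B, 4-aligned)
20..24  x  (4B, 4-aligned)
24..28  ammo  (4B, 4-aligned)
28..32  -- padding (4B)
32..40  target  (8B, 8-aligned)
40..44  id  (4B, 4-aligned)
44..49  vx  (5B, 1-aligned)
49..56  -- padding (7B)
56..64  hp  (8B, 8-aligned)
64..68  vy  (4B, 4-aligned)
68..72  -- tail padding (4B)
sizeof = 72, alignof = 8
array of 21: 21 × 72 = 1512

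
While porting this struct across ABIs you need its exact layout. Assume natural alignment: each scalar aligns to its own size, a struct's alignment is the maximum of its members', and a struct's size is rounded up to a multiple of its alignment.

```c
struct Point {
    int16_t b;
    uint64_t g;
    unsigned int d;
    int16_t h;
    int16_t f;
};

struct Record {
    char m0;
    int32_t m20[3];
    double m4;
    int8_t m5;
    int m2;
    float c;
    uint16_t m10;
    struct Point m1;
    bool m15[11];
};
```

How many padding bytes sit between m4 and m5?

Point: 0..2  b  (2B, 2-aligned); 2..8  -- padding (6B); 8..16  g  (8B, 8-aligned); 16..20  d  (4B, 4-aligned); 20..22  h  (2B, 2-aligned); 22..24  f  (2B, 2-aligned); sizeof = 24, alignof = 8
0..1  m0  (1B, 1-aligned)
1..4  -- padding (3B)
4..16  m20  (12B, 4-aligned)
16..24  m4  (8B, 8-aligned)
24..25  m5  (1B, 1-aligned)

0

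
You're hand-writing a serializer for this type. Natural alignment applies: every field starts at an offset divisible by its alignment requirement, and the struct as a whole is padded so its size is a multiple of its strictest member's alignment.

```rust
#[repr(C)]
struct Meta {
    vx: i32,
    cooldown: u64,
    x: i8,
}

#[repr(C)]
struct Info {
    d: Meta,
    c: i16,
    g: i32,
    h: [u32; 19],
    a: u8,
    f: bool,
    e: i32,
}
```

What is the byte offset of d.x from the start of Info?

Meta: 0..4  vx  (4B, 4-aligned); 4..8  -- padding (4B); 8..16  cooldown  (8B, 8-aligned); 16..17  x  (1B, 1-aligned); 17..24  -- tail padding (7B); sizeof = 24, alignof = 8
0..24  d  (24B, 8-aligned)
within Meta: x at 16
0 + 16 = 16

16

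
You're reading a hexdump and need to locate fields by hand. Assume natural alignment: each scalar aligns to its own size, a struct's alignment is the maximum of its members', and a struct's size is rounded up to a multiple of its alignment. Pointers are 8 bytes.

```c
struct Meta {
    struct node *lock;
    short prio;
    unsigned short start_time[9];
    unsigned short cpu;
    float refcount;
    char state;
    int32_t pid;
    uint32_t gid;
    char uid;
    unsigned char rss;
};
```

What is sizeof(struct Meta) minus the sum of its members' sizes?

@0: lock [8B, align 8] → 8
@8: prio [2B, align 2] → 10
@10: start_time [18B, align 2] → 28
@28: cpu [2B, align 2] → 30
+2 pad (align 4)
@32: refcount [4B, align 4] → 36
@36: state [1B, align 1] → 37
+3 pad (align 4)
@40: pid [4B, align 4] → 44
@44: gid [4B, align 4] → 48
@48: uid [1B, align 1] → 49
@49: rss [1B, align 1] → 50
+6 tail pad (align 8)
size 56, align 8
data bytes 45, size 56 → padding 11

11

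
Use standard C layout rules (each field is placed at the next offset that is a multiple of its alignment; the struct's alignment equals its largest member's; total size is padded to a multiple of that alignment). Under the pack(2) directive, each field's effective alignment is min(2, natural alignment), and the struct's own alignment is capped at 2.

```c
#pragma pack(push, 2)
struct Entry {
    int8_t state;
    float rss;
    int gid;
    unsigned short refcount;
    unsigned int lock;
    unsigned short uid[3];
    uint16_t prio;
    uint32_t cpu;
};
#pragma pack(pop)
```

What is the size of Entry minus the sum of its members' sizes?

state at 0 (size 1, align 1) → ends 1
pad 1 to align 2 for rss
rss at 2 (size 4, align 2) → ends 6
gid at 6 (size 4, align 2) → ends 10
refcount at 10 (size 2, align 2) → ends 12
lock at 12 (size 4, align 2) → ends 16
uid at 16 (size 6, align 2) → ends 22
prio at 22 (size 2, align 2) → ends 24
cpu at 24 (size 4, align 2) → ends 28
total 28 bytes, alignment 2
data bytes 27, size 28 → padding 1

1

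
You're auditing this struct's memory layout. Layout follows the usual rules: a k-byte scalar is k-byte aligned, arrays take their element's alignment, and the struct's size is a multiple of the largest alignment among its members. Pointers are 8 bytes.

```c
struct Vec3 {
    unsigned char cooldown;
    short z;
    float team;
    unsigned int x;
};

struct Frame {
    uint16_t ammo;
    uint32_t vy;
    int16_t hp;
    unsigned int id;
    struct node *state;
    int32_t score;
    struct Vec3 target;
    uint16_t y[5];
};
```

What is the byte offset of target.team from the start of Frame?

32

Vec3: 0..1  cooldown  (1B, 1-aligned); 1..2  -- padding (1B); 2..4  z  (2B, 2-aligned); 4..8  team  (4B, 4-aligned); 8..12  x  (4B, 4-aligned); sizeof = 12, alignof = 4
0..2  ammo  (2B, 2-aligned)
2..4  -- padding (2B)
4..8  vy  (4B, 4-aligned)
8..10  hp  (2B, 2-aligned)
10..12  -- padding (2B)
12..16  id  (4B, 4-aligned)
16..24  state  (8B, 8-aligned)
24..28  score  (4B, 4-aligned)
28..40  target  (12B, 4-aligned)
within Vec3: team at 4
28 + 4 = 32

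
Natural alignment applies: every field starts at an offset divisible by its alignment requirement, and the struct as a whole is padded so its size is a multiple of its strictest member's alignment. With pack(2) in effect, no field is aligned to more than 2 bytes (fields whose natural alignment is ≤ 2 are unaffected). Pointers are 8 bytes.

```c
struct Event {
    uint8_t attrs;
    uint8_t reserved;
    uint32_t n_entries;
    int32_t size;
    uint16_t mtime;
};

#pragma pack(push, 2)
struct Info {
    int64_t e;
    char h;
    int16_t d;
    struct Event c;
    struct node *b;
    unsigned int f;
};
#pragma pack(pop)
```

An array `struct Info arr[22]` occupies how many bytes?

Event: @0: attrs [1B, align 1] → 1; @1: reserved [1B, align 1] → 2; +2 pad (align 4); @4: n_entries [4B, align 4] → 8; @8: size [4B, align 4] → 12; @12: mtime [2B, align 2] → 14; +2 tail pad (align 4); size 16, align 4
@0: e [8B, align 2] → 8
@8: h [1B, align 1] → 9
+1 pad (align 2)
@10: d [2B, align 2] → 12
@12: c [16B, align 2] → 28
@28: b [8B, align 2] → 36
@36: f [4B, align 2] → 40
size 40, align 2
array of 22: 22 × 40 = 880

880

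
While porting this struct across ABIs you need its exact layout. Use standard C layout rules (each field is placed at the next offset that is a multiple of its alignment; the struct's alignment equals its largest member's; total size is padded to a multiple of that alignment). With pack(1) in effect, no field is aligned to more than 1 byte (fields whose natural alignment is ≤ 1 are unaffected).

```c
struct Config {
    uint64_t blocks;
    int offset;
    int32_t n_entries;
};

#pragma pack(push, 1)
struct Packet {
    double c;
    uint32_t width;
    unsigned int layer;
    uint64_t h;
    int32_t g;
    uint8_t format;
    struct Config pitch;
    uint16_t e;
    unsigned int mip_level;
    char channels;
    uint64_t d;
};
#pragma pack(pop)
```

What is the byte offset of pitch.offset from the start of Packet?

37

Config: 0..8  blocks  (8B, 8-aligned); 8..12  offset  (4B, 4-aligned); 12..16  n_entries  (4B, 4-aligned); sizeof = 16, alignof = 8
0..8  c  (8B, 1-aligned)
8..12  width  (4B, 1-aligned)
12..16  layer  (4B, 1-aligned)
16..24  h  (8B, 1-aligned)
24..28  g  (4B, 1-aligned)
28..29  format  (1B, 1-aligned)
29..45  pitch  (16B, 1-aligned)
within Config: offset at 8
29 + 8 = 37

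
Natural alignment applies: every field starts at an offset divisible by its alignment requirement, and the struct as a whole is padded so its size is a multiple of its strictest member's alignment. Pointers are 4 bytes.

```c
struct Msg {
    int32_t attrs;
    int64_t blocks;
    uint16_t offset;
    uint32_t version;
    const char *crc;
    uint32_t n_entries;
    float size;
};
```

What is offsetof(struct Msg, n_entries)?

28

attrs at 0 (size 4, align 4) → ends 4
pad 4 to align 8 for blocks
blocks at 8 (size 8, align 8) → ends 16
offset at 16 (size 2, align 2) → ends 18
pad 2 to align 4 for version
version at 20 (size 4, align 4) → ends 24
crc at 24 (size 4, align 4) → ends 28
n_entries at 28 (size 4, align 4) → ends 32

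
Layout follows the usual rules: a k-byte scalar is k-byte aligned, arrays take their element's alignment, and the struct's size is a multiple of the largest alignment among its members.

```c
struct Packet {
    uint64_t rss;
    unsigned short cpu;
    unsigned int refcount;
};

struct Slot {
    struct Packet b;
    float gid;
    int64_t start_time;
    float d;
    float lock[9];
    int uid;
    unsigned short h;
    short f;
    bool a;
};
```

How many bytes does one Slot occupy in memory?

88 bytes

Packet: @0: rss [8B, align 8] → 8; @8: cpu [2B, align 2] → 10; +2 pad (align 4); @12: refcount [4B, align 4] → 16; size 16, align 8
@0: b [16B, align 8] → 16
@16: gid [4B, align 4] → 20
+4 pad (align 8)
@24: start_time [8B, align 8] → 32
@32: d [4B, align 4] → 36
@36: lock [36B, align 4] → 72
@72: uid [4B, align 4] → 76
@76: h [2B, align 2] → 78
@78: f [2B, align 2] → 80
@80: a [1B, align 1] → 81
+7 tail pad (align 8)
size 88, align 8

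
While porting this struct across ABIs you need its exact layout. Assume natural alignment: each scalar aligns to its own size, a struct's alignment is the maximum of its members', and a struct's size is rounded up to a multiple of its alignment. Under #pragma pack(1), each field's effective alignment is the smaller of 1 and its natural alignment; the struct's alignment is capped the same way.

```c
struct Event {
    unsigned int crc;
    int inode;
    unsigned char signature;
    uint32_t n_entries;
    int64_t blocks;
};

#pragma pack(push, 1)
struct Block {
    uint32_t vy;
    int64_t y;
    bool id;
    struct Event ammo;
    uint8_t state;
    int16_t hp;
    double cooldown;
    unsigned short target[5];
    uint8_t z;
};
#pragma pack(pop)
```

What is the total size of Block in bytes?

59 bytes

Event: 0..4  crc  (4B, 4-aligned); 4..8  inode  (4B, 4-aligned); 8..9  signature  (1B, 1-aligned); 9..12  -- padding (3B); 12..16  n_entries  (4B, 4-aligned); 16..24  blocks  (8B, 8-aligned); sizeof = 24, alignof = 8
0..4  vy  (4B, 1-aligned)
4..12  y  (8B, 1-aligned)
12..13  id  (1B, 1-aligned)
13..37  ammo  (24B, 1-aligned)
37..38  state  (1B, 1-aligned)
38..40  hp  (2B, 1-aligned)
40..48  cooldown  (8B, 1-aligned)
48..58  target  (10B, 1-aligned)
58..59  z  (1B, 1-aligned)
sizeof = 59, alignof = 1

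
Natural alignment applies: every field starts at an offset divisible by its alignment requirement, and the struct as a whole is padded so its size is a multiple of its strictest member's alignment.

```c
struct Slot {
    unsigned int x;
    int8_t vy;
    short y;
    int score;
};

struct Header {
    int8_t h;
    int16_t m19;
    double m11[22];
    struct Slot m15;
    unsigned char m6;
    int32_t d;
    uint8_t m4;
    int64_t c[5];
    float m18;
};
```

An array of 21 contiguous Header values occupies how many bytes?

Slot: 0..4  x  (4B, 4-aligned); 4..5  vy  (1B, 1-aligned); 5..6  -- padding (1B); 6..8  y  (2B, 2-aligned); 8..12  score  (4B, 4-aligned); sizeof = 12, alignof = 4
0..1  h  (1B, 1-aligned)
1..2  -- padding (1B)
2..4  m19  (2B, 2-aligned)
4..8  -- padding (4B)
8..184  m11  (176B, 8-aligned)
184..196  m15  (12B, 4-aligned)
196..197  m6  (1B, 1-aligned)
197..200  -- padding (3B)
200..204  d  (4B, 4-aligned)
204..205  m4  (1B, 1-aligned)
205..208  -- padding (3B)
208..248  c  (40B, 8-aligned)
248..252  m18  (4B, 4-aligned)
252..256  -- tail padding (4B)
sizeof = 256, alignof = 8
array of 21: 21 × 256 = 5376

5376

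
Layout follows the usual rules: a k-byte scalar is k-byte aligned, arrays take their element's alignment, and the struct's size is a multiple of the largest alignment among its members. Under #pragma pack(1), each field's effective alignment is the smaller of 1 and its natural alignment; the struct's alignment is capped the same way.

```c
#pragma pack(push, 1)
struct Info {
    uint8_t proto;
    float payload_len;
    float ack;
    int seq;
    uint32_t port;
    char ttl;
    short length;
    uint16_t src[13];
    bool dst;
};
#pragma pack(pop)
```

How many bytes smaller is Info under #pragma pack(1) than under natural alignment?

5

natural layout:
  0..1  proto  (1B, 1-aligned)
  1..4  -- padding (3B)
  4..8  payload_len  (4B, 4-aligned)
  8..12  ack  (4B, 4-aligned)
  12..16  seq  (4B, 4-aligned)
  16..20  port  (4B, 4-aligned)
  20..21  ttl  (1B, 1-aligned)
  21..22  -- padding (1B)
  22..24  length  (2B, 2-aligned)
  24..50  src  (26B, 2-aligned)
  50..51  dst  (1B, 1-aligned)
  51..52  -- tail padding (1B)
  sizeof = 52, alignof = 4
packed(1) layout:
  0..1  proto  (1B, 1-aligned)
  1..5  payload_len  (4B, 1-aligned)
  5..9  ack  (4B, 1-aligned)
  9..13  seq  (4B, 1-aligned)
  13..17  port  (4B, 1-aligned)
  17..18  ttl  (1B, 1-aligned)
  18..20  length  (2B, 1-aligned)
  20..46  src  (26B, 1-aligned)
  46..47  dst  (1B, 1-aligned)
  sizeof = 47, alignof = 1
52 − 47 = 5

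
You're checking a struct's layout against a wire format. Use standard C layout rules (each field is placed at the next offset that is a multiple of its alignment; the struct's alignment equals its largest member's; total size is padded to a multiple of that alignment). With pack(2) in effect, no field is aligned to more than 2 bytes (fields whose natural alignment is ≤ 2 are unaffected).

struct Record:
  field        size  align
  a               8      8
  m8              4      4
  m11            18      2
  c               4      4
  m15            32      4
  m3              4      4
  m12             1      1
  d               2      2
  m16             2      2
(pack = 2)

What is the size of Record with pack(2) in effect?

76

0..8  a  (8B, 2-aligned)
8..12  m8  (4B, 2-aligned)
12..30  m11  (18B, 2-aligned)
30..34  c  (4B, 2-aligned)
34..66  m15  (32B, 2-aligned)
66..70  m3  (4B, 2-aligned)
70..71  m12  (1B, 1-aligned)
71..72  -- padding (1B)
72..74  d  (2B, 2-aligned)
74..76  m16  (2B, 2-aligned)
sizeof = 76, alignof = 2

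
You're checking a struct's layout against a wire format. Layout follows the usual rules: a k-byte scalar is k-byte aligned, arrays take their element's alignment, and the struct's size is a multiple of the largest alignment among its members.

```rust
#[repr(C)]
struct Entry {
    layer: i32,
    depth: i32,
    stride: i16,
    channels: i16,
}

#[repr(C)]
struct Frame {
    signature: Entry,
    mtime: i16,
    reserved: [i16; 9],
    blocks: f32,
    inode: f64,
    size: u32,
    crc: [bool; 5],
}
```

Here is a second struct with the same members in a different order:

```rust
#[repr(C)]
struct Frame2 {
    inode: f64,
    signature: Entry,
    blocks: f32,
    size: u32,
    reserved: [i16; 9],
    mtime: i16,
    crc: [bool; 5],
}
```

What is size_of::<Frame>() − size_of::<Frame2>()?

8

Entry: @0: layer [4B, align 4] → 4; @4: depth [4B, align 4] → 8; @8: stride [2B, align 2] → 10; @10: channels [2B, align 2] → 12; size 12, align 4
@0: signature [12B, align 4] → 12
@12: mtime [2B, align 2] → 14
@14: reserved [18B, align 2] → 32
@32: blocks [4B, align 4] → 36
+4 pad (align 8)
@40: inode [8B, align 8] → 48
@48: size [4B, align 4] → 52
@52: crc [5B, align 1] → 57
+7 tail pad (align 8)
size 64, align 8
— Frame2 —
@0: inode [8B, align 8] → 8
@8: signature [12B, align 4] → 20
@20: blocks [4B, align 4] → 24
@24: size [4B, align 4] → 28
@28: reserved [18B, align 2] → 46
@46: mtime [2B, align 2] → 48
@48: crc [5B, align 1] → 53
+3 tail pad (align 8)
size 56, align 8
64 − 56 = 8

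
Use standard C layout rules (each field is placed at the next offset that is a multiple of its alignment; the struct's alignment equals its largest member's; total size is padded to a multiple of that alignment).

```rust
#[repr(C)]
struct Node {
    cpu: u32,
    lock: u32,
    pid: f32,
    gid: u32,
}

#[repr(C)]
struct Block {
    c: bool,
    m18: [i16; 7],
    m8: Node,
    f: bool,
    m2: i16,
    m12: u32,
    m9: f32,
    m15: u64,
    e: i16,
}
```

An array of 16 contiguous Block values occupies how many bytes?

1024

Node: 0..4  cpu  (4B, 4-aligned); 4..8  lock  (4B, 4-aligned); 8..12  pid  (4B, 4-aligned); 12..16  gid  (4B, 4-aligned); sizeof = 16, alignof = 4
0..1  c  (1B, 1-aligned)
1..2  -- padding (1B)
2..16  m18  (14B, 2-aligned)
16..32  m8  (16B, 4-aligned)
32..33  f  (1B, 1-aligned)
33..34  -- padding (1B)
34..36  m2  (2B, 2-aligned)
36..40  m12  (4B, 4-aligned)
40..44  m9  (4B, 4-aligned)
44..48  -- padding (4B)
48..56  m15  (8B, 8-aligned)
56..58  e  (2B, 2-aligned)
58..64  -- tail padding (6B)
sizeof = 64, alignof = 8
array of 16: 16 × 64 = 1024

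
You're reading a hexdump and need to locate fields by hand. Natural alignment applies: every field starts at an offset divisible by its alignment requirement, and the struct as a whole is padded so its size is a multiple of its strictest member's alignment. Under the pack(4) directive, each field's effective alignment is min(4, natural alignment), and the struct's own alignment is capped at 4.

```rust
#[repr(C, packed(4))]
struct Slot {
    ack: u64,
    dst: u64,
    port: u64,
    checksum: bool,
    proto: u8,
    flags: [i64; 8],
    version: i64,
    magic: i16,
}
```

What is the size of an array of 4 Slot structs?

@0: ack [8B, align 4] → 8
@8: dst [8B, align 4] → 16
@16: port [8B, align 4] → 24
@24: checksum [1B, align 1] → 25
@25: proto [1B, align 1] → 26
+2 pad (align 4)
@28: flags [64B, align 4] → 92
@92: version [8B, align 4] → 100
@100: magic [2B, align 2] → 102
+2 tail pad (align 4)
size 104, align 4
array of 4: 4 × 104 = 416

416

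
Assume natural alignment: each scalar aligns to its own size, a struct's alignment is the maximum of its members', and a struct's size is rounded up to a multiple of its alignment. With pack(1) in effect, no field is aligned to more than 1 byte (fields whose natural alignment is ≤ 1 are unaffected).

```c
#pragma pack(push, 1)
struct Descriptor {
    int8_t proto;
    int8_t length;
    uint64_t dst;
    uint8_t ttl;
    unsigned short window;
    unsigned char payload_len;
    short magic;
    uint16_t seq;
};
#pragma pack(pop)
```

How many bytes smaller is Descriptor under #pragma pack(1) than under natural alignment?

natural layout:
  0..1  proto  (1B, 1-aligned)
  1..2  length  (1B, 1-aligned)
  2..8  -- padding (6B)
  8..16  dst  (8B, 8-aligned)
  16..17  ttl  (1B, 1-aligned)
  17..18  -- padding (1B)
  18..20  window  (2B, 2-aligned)
  20..21  payload_len  (1B, 1-aligned)
  21..22  -- padding (1B)
  22..24  magic  (2B, 2-aligned)
  24..26  seq  (2B, 2-aligned)
  26..32  -- tail padding (6B)
  sizeof = 32, alignof = 8
packed(1) layout:
  0..1  proto  (1B, 1-aligned)
  1..2  length  (1B, 1-aligned)
  2..10  dst  (8B, 1-aligned)
  10..11  ttl  (1B, 1-aligned)
  11..13  window  (2B, 1-aligned)
  13..14  payload_len  (1B, 1-aligned)
  14..16  magic  (2B, 1-aligned)
  16..18  seq  (2B, 1-aligned)
  sizeof = 18, alignof = 1
32 − 18 = 14

14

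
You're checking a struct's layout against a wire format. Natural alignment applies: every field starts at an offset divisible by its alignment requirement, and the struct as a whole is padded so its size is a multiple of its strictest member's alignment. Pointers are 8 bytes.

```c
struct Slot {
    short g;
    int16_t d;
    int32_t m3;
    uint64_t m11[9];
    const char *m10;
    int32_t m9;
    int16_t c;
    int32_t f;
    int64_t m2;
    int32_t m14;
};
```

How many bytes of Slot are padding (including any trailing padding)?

g at 0 (size 2, align 2) → ends 2
d at 2 (size 2, align 2) → ends 4
m3 at 4 (size 4, align 4) → ends 8
m11 at 8 (size 72, align 8) → ends 80
m10 at 80 (size 8, align 8) → ends 88
m9 at 88 (size 4, align 4) → ends 92
c at 92 (size 2, align 2) → ends 94
pad 2 to align 4 for f
f at 96 (size 4, align 4) → ends 100
pad 4 to align 8 for m2
m2 at 104 (size 8, align 8) → ends 112
m14 at 112 (size 4, align 4) → ends 116
tail pad 4 to reach multiple of 8
total 120 bytes, alignment 8
data bytes 110, size 120 → padding 10

10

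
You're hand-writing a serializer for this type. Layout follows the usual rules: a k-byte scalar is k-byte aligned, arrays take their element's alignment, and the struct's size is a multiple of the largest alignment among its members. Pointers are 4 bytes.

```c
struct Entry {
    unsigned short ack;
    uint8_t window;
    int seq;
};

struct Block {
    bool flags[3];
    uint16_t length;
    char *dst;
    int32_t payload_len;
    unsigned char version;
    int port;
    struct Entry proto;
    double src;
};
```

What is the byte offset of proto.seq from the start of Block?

28

Entry: ack at 0 (size 2, align 2) → ends 2; window at 2 (size 1, align 1) → ends 3; pad 1 to align 4 for seq; seq at 4 (size 4, align 4) → ends 8; total 8 bytes, alignment 4
flags at 0 (size 3, align 1) → ends 3
pad 1 to align 2 for length
length at 4 (size 2, align 2) → ends 6
pad 2 to align 4 for dst
dst at 8 (size 4, align 4) → ends 12
payload_len at 12 (size 4, align 4) → ends 16
version at 16 (size 1, align 1) → ends 17
pad 3 to align 4 for port
port at 20 (size 4, align 4) → ends 24
proto at 24 (size 8, align 4) → ends 32
within Entry: seq at 4
24 + 4 = 28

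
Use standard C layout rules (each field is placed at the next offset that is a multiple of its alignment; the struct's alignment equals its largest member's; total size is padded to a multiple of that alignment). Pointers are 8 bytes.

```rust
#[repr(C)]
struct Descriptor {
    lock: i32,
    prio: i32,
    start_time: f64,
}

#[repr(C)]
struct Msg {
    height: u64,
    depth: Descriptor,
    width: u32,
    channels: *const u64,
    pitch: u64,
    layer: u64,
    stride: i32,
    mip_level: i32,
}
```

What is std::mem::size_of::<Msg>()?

Descriptor: 0..4  lock  (4B, 4-aligned); 4..8  prio  (4B, 4-aligned); 8..16  start_time  (8B, 8-aligned); sizeof = 16, alignof = 8
0..8  height  (8B, 8-aligned)
8..24  depth  (16B, 8-aligned)
24..28  width  (4B, 4-aligned)
28..32  -- padding (4B)
32..40  channels  (8B, 8-aligned)
40..48  pitch  (8B, 8-aligned)
48..56  layer  (8B, 8-aligned)
56..60  stride  (4B, 4-aligned)
60..64  mip_level  (4B, 4-aligned)
sizeof = 64, alignof = 8

64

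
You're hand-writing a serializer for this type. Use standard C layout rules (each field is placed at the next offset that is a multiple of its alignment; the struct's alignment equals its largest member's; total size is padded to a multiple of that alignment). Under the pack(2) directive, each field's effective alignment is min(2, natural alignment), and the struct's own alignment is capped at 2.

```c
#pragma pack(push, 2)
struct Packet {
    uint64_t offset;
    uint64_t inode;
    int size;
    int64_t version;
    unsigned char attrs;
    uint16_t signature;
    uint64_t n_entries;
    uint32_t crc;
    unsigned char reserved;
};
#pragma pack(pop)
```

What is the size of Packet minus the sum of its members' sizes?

0..8  offset  (8B, 2-aligned)
8..16  inode  (8B, 2-aligned)
16..20  size  (4B, 2-aligned)
20..28  version  (8B, 2-aligned)
28..29  attrs  (1B, 1-aligned)
29..30  -- padding (1B)
30..32  signature  (2B, 2-aligned)
32..40  n_entries  (8B, 2-aligned)
40..44  crc  (4B, 2-aligned)
44..45  reserved  (1B, 1-aligned)
45..46  -- tail padding (1B)
sizeof = 46, alignof = 2
data bytes 44, size 46 → padding 2

2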